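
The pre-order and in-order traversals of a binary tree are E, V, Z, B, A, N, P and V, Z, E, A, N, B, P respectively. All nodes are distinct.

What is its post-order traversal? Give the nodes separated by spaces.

The first element of pre-order is the root; it splits in-order into left and right subtrees.
Root E: left subtree has 2 nodes {V, Z}, right has 4 {A, N, B, P}.
  Root V: left subtree has 0 nodes { }, right has 1 {Z}.
  Root B: left subtree has 2 nodes {A, N}, right has 1 {P}.
    Root A: left subtree has 0 nodes { }, right has 1 {N}.

Z V N A P B E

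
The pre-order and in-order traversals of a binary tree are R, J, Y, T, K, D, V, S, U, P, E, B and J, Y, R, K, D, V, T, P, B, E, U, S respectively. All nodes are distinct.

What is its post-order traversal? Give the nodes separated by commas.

The first element of pre-order is the root; it splits in-order into left and right subtrees.
Root R: left subtree has 2 nodes {J, Y}, right has 9 {K, D, V, T, P, B, E, U, S}.
  Root J: left subtree has 0 nodes { }, right has 1 {Y}.
  Root T: left subtree has 3 nodes {K, D, V}, right has 5 {P, B, E, U, S}.
    Root K: left subtree has 0 nodes { }, right has 2 {D, V}.
      Root D: left subtree has 0 nodes { }, right has 1 {V}.
    Root S: left subtree has 4 nodes {P, B, E, U}, right has 0 { }.
      Root U: left subtree has 3 nodes {P, B, E}, right has 0 { }.
        Root P: left subtree has 0 nodes { }, right has 2 {B, E}.
          Root E: left subtree has 1 node {B}, right has 0 { }.

Y, J, V, D, K, B, E, P, U, S, T, R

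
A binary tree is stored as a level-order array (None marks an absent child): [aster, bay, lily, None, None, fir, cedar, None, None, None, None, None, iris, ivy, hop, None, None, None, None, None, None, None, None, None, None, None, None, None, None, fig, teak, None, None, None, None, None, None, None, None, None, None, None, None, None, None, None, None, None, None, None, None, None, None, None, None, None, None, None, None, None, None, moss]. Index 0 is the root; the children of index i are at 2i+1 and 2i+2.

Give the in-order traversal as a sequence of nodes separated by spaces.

bay aster fir iris lily ivy cedar fig hop moss teak

In-order visits the left subtree, then the node, then the right subtree.
At aster: go left to bay.
  bay is a leaf — visit bay.
Visit aster.
At aster: go right to lily.
  At lily: go left to fir.
    At fir: no left child.
    Visit fir.
    At fir: go right to iris.
      iris is a leaf — visit iris.
  Visit lily.
  At lily: go right to cedar.
    At cedar: go left to ivy.
      ivy is a leaf — visit ivy.
    Visit cedar.
    At cedar: go right to hop.
      At hop: go left to fig.
        fig is a leaf — visit fig.
      Visit hop.
      At hop: go right to teak.
        At teak: go left to moss.
          moss is a leaf — visit moss.
        Visit teak.
        At teak: no right child.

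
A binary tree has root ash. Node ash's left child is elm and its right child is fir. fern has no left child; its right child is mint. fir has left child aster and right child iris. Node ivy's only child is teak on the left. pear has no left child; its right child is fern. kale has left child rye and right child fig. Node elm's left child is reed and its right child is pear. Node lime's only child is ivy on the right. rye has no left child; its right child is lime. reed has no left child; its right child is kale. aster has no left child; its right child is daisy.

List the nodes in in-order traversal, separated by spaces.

In-order visits the left subtree, then the node, then the right subtree.
At ash: go left to elm.
  At elm: go left to reed.
    At reed: no left child.
    Visit reed.
    At reed: go right to kale.
      At kale: go left to rye.
        At rye: no left child.
        Visit rye.
        At rye: go right to lime.
          At lime: no left child.
          Visit lime.
          At lime: go right to ivy.
            At ivy: go left to teak.
              teak is a leaf — visit teak.
            Visit ivy.
            At ivy: no right child.
      Visit kale.
      At kale: go right to fig.
        fig is a leaf — visit fig.
  Visit elm.
  At elm: go right to pear.
    At pear: no left child.
    Visit pear.
    At pear: go right to fern.
      At fern: no left child.
      Visit fern.
      At fern: go right to mint.
        mint is a leaf — visit mint.
Visit ash.
At ash: go right to fir.
  At fir: go left to aster.
    At aster: no left child.
    Visit aster.
    At aster: go right to daisy.
      daisy is a leaf — visit daisy.
  Visit fir.
  At fir: go right to iris.
    iris is a leaf — visit iris.

reed rye lime teak ivy kale fig elm pear fern mint ash aster daisy fir iris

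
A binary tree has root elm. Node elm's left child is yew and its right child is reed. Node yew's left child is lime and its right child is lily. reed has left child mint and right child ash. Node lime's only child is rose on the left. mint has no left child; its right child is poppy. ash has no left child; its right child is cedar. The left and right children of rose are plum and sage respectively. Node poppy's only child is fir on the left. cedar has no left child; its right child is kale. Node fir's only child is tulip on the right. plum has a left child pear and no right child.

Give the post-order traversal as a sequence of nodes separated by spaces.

Post-order visits the left subtree, then the right subtree, then the node.
At elm: go left to yew.
  At yew: go left to lime.
    At lime: go left to rose.
      At rose: go left to plum.
        At plum: go left to pear.
          pear is a leaf — visit pear.
        At plum: no right child.
        Visit plum.
      At rose: go right to sage.
        sage is a leaf — visit sage.
      Visit rose.
    At lime: no right child.
    Visit lime.
  At yew: go right to lily.
    lily is a leaf — visit lily.
  Visit yew.
At elm: go right to reed.
  At reed: go left to mint.
    At mint: no left child.
    At mint: go right to poppy.
      At poppy: go left to fir.
        At fir: no left child.
        At fir: go right to tulip.
          tulip is a leaf — visit tulip.
        Visit fir.
      At poppy: no right child.
      Visit poppy.
    Visit mint.
  At reed: go right to ash.
    At ash: no left child.
    At ash: go right to cedar.
      At cedar: no left child.
      At cedar: go right to kale.
        kale is a leaf — visit kale.
      Visit cedar.
    Visit ash.
  Visit reed.
Visit elm.

pear plum sage rose lime lily yew tulip fir poppy mint kale cedar ash reed elm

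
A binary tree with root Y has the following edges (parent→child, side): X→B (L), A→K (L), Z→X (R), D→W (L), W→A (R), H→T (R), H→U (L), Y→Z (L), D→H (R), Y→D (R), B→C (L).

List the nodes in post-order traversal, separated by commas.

Post-order visits the left subtree, then the right subtree, then the node.
At Y: go left to Z.
  At Z: no left child.
  At Z: go right to X.
    At X: go left to B.
      At B: go left to C.
        C is a leaf — visit C.
      At B: no right child.
      Visit B.
    At X: no right child.
    Visit X.
  Visit Z.
At Y: go right to D.
  At D: go left to W.
    At W: no left child.
    At W: go right to A.
      At A: go left to K.
        K is a leaf — visit K.
      At A: no right child.
      Visit A.
    Visit W.
  At D: go right to H.
    At H: go left to U.
      U is a leaf — visit U.
    At H: go right to T.
      T is a leaf — visit T.
    Visit H.
  Visit D.
Visit Y.

C, B, X, Z, K, A, W, U, T, H, D, Y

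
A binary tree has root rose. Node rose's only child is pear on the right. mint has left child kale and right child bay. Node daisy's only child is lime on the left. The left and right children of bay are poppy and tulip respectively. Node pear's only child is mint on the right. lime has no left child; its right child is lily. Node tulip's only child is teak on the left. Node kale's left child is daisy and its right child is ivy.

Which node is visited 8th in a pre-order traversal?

Pre-order visits the node, then its left subtree, then its right subtree.
Visit rose.
At rose: no left child.
At rose: go right to pear.
  Visit pear.
  At pear: no left child.
  At pear: go right to mint.
    Visit mint.
    At mint: go left to kale.
      Visit kale.
      At kale: go left to daisy.
        Visit daisy.
        At daisy: go left to lime.
          Visit lime.
          At lime: no left child.
          At lime: go right to lily.
            lily is a leaf — visit lily.
        At daisy: no right child.
      At kale: go right to ivy.
        ivy is a leaf — visit ivy.
    At mint: go right to bay.
      Visit bay.
      At bay: go left to poppy.
        poppy is a leaf — visit poppy.
      At bay: go right to tulip.
        Visit tulip.
        At tulip: go left to teak.
          teak is a leaf — visit teak.
        At tulip: no right child.
Full pre-order sequence: rose, pear, mint, kale, daisy, lime, lily, ivy, bay, poppy, tulip, teak.

ivy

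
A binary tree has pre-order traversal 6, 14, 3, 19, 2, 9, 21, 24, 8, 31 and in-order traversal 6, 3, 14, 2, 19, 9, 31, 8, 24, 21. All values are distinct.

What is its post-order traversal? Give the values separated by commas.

3, 2, 31, 8, 24, 21, 9, 19, 14, 6

The first element of pre-order is the root; it splits in-order into left and right subtrees.
Root 6: left subtree has 0 nodes { }, right has 9 {3, 14, 2, 19, 9, 31, 8, 24, 21}.
  Root 14: left subtree has 1 node {3}, right has 7 {2, 19, 9, 31, 8, 24, 21}.
    Root 19: left subtree has 1 node {2}, right has 5 {9, 31, 8, 24, 21}.
      Root 9: left subtree has 0 nodes { }, right has 4 {31, 8, 24, 21}.
        Root 21: left subtree has 3 nodes {31, 8, 24}, right has 0 { }.
          Root 24: left subtree has 2 nodes {31, 8}, right has 0 { }.
            Root 8: left subtree has 1 node {31}, right has 0 { }.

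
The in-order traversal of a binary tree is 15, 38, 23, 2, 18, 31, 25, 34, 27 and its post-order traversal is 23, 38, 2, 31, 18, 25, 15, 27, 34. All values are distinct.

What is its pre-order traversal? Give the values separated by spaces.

34 15 25 18 2 38 23 31 27

The last element of post-order is the root; it splits in-order into left and right subtrees.
Root 34: left subtree has 7 nodes {15, 38, 23, 2, 18, 31, 25}, right has 1 {27}.
  Root 15: left subtree has 0 nodes { }, right has 6 {38, 23, 2, 18, 31, 25}.
    Root 25: left subtree has 5 nodes {38, 23, 2, 18, 31}, right has 0 { }.
      Root 18: left subtree has 3 nodes {38, 23, 2}, right has 1 {31}.
        Root 2: left subtree has 2 nodes {38, 23}, right has 0 { }.
          Root 38: left subtree has 0 nodes { }, right has 1 {23}.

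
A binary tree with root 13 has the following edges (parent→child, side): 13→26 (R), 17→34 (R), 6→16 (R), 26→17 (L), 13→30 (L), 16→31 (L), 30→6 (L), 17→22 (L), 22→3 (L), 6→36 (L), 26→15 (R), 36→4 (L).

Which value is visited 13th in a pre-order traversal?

15

Pre-order visits the node, then its left subtree, then its right subtree.
Visit 13.
At 13: go left to 30.
  Visit 30.
  At 30: go left to 6.
    Visit 6.
    At 6: go left to 36.
      Visit 36.
      At 36: go left to 4.
        4 is a leaf — visit 4.
      At 36: no right child.
    At 6: go right to 16.
      Visit 16.
      At 16: go left to 31.
        31 is a leaf — visit 31.
      At 16: no right child.
  At 30: no right child.
At 13: go right to 26.
  Visit 26.
  At 26: go left to 17.
    Visit 17.
    At 17: go left to 22.
      Visit 22.
      At 22: go left to 3.
        3 is a leaf — visit 3.
      At 22: no right child.
    At 17: go right to 34.
      34 is a leaf — visit 34.
  At 26: go right to 15.
    15 is a leaf — visit 15.
Full pre-order sequence: 13, 30, 6, 36, 4, 16, 31, 26, 17, 22, 3, 34, 15.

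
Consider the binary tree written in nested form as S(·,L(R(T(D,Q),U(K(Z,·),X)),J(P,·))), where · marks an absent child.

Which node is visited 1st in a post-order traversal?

Post-order visits the left subtree, then the right subtree, then the node.
At S: no left child.
At S: go right to L.
  At L: go left to R.
    At R: go left to T.
      At T: go left to D.
        D is a leaf — visit D.
      At T: go right to Q.
        Q is a leaf — visit Q.
      Visit T.
    At R: go right to U.
      At U: go left to K.
        At K: go left to Z.
          Z is a leaf — visit Z.
        At K: no right child.
        Visit K.
      At U: go right to X.
        X is a leaf — visit X.
      Visit U.
    Visit R.
  At L: go right to J.
    At J: go left to P.
      P is a leaf — visit P.
    At J: no right child.
    Visit J.
  Visit L.
Visit S.
Full post-order sequence: D, Q, T, Z, K, X, U, R, P, J, L, S.

D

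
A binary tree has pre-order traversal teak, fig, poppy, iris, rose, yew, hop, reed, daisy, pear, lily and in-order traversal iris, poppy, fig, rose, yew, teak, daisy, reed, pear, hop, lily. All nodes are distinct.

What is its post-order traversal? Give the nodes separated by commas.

iris, poppy, yew, rose, fig, daisy, pear, reed, lily, hop, teak

The first element of pre-order is the root; it splits in-order into left and right subtrees.
Root teak: left subtree has 5 nodes {iris, poppy, fig, rose, yew}, right has 5 {daisy, reed, pear, hop, lily}.
  Root fig: left subtree has 2 nodes {iris, poppy}, right has 2 {rose, yew}.
    Root poppy: left subtree has 1 node {iris}, right has 0 { }.
    Root rose: left subtree has 0 nodes { }, right has 1 {yew}.
  Root hop: left subtree has 3 nodes {daisy, reed, pear}, right has 1 {lily}.
    Root reed: left subtree has 1 node {daisy}, right has 1 {pear}.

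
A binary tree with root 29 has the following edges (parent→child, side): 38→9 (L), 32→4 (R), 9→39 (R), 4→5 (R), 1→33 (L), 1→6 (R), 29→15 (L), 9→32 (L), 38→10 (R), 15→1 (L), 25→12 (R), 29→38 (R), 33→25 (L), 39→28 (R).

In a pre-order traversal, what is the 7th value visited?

Pre-order visits the node, then its left subtree, then its right subtree.
Visit 29.
At 29: go left to 15.
  Visit 15.
  At 15: go left to 1.
    Visit 1.
    At 1: go left to 33.
      Visit 33.
      At 33: go left to 25.
        Visit 25.
        At 25: no left child.
        At 25: go right to 12.
          12 is a leaf — visit 12.
      At 33: no right child.
    At 1: go right to 6.
      6 is a leaf — visit 6.
  At 15: no right child.
At 29: go right to 38.
  Visit 38.
  At 38: go left to 9.
    Visit 9.
    At 9: go left to 32.
      Visit 32.
      At 32: no left child.
      At 32: go right to 4.
        Visit 4.
        At 4: no left child.
        At 4: go right to 5.
          5 is a leaf — visit 5.
    At 9: go right to 39.
      Visit 39.
      At 39: no left child.
      At 39: go right to 28.
        28 is a leaf — visit 28.
  At 38: go right to 10.
    10 is a leaf — visit 10.
Full pre-order sequence: 29, 15, 1, 33, 25, 12, 6, 38, 9, 32, 4, 5, 39, 28, 10.

6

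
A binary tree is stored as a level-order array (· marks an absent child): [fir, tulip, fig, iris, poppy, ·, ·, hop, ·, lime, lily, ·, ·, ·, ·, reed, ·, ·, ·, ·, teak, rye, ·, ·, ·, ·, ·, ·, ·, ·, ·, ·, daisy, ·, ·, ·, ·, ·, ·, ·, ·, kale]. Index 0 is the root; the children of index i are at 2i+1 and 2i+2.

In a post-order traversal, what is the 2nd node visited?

reed

Post-order visits the left subtree, then the right subtree, then the node.
At fir: go left to tulip.
  At tulip: go left to iris.
    At iris: go left to hop.
      At hop: go left to reed.
        At reed: no left child.
        At reed: go right to daisy.
          daisy is a leaf — visit daisy.
        Visit reed.
      At hop: no right child.
      Visit hop.
    At iris: no right child.
    Visit iris.
  At tulip: go right to poppy.
    At poppy: go left to lime.
      At lime: no left child.
      At lime: go right to teak.
        At teak: go left to kale.
          kale is a leaf — visit kale.
        At teak: no right child.
        Visit teak.
      Visit lime.
    At poppy: go right to lily.
      At lily: go left to rye.
        rye is a leaf — visit rye.
      At lily: no right child.
      Visit lily.
    Visit poppy.
  Visit tulip.
At fir: go right to fig.
  fig is a leaf — visit fig.
Visit fir.
Full post-order sequence: daisy, reed, hop, iris, kale, teak, lime, rye, lily, poppy, tulip, fig, fir.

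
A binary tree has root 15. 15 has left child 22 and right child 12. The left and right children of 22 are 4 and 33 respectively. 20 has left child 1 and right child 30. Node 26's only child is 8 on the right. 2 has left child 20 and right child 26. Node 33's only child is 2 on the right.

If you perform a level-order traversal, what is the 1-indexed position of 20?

7

Level-order visits nodes level by level from the root, left to right within each level.
Level 0: 15
Level 1: 22, 12
Level 2: 4, 33
Level 3: 2
Level 4: 20, 26
Level 5: 1, 30, 8
Full level-order sequence: 15, 22, 12, 4, 33, 2, 20, 26, 1, 30, 8.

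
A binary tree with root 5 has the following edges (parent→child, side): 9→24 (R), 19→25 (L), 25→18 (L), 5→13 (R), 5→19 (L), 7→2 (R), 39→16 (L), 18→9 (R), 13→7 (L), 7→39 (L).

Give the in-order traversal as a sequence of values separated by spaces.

In-order visits the left subtree, then the node, then the right subtree.
At 5: go left to 19.
  At 19: go left to 25.
    At 25: go left to 18.
      At 18: no left child.
      Visit 18.
      At 18: go right to 9.
        At 9: no left child.
        Visit 9.
        At 9: go right to 24.
          24 is a leaf — visit 24.
    Visit 25.
    At 25: no right child.
  Visit 19.
  At 19: no right child.
Visit 5.
At 5: go right to 13.
  At 13: go left to 7.
    At 7: go left to 39.
      At 39: go left to 16.
        16 is a leaf — visit 16.
      Visit 39.
      At 39: no right child.
    Visit 7.
    At 7: go right to 2.
      2 is a leaf — visit 2.
  Visit 13.
  At 13: no right child.

18 9 24 25 19 5 16 39 7 2 13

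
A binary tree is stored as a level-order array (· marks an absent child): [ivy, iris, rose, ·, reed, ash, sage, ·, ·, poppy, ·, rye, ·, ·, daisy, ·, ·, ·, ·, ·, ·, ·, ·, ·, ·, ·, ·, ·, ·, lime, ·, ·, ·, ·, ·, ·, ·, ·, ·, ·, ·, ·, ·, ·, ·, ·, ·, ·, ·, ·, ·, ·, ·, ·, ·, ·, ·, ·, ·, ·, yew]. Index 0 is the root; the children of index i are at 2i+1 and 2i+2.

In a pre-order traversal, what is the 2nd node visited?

iris

Pre-order visits the node, then its left subtree, then its right subtree.
Visit ivy.
At ivy: go left to iris.
  Visit iris.
  At iris: no left child.
  At iris: go right to reed.
    Visit reed.
    At reed: go left to poppy.
      poppy is a leaf — visit poppy.
    At reed: no right child.
At ivy: go right to rose.
  Visit rose.
  At rose: go left to ash.
    Visit ash.
    At ash: go left to rye.
      rye is a leaf — visit rye.
    At ash: no right child.
  At rose: go right to sage.
    Visit sage.
    At sage: no left child.
    At sage: go right to daisy.
      Visit daisy.
      At daisy: go left to lime.
        Visit lime.
        At lime: no left child.
        At lime: go right to yew.
          yew is a leaf — visit yew.
      At daisy: no right child.
Full pre-order sequence: ivy, iris, reed, poppy, rose, ash, rye, sage, daisy, lime, yew.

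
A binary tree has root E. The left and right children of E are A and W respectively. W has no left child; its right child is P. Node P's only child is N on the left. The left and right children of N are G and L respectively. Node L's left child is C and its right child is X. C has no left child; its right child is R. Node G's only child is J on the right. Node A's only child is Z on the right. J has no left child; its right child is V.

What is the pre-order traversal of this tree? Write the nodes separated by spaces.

E A Z W P N G J V L C R X

Pre-order visits the node, then its left subtree, then its right subtree.
Visit E.
At E: go left to A.
  Visit A.
  At A: no left child.
  At A: go right to Z.
    Z is a leaf — visit Z.
At E: go right to W.
  Visit W.
  At W: no left child.
  At W: go right to P.
    Visit P.
    At P: go left to N.
      Visit N.
      At N: go left to G.
        Visit G.
        At G: no left child.
        At G: go right to J.
          Visit J.
          At J: no left child.
          At J: go right to V.
            V is a leaf — visit V.
      At N: go right to L.
        Visit L.
        At L: go left to C.
          Visit C.
          At C: no left child.
          At C: go right to R.
            R is a leaf — visit R.
        At L: go right to X.
          X is a leaf — visit X.
    At P: no right child.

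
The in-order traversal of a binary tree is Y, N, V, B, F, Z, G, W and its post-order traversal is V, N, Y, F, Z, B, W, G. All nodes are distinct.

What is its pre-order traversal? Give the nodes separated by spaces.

The last element of post-order is the root; it splits in-order into left and right subtrees.
Root G: left subtree has 6 nodes {Y, N, V, B, F, Z}, right has 1 {W}.
  Root B: left subtree has 3 nodes {Y, N, V}, right has 2 {F, Z}.
    Root Y: left subtree has 0 nodes { }, right has 2 {N, V}.
      Root N: left subtree has 0 nodes { }, right has 1 {V}.
    Root Z: left subtree has 1 node {F}, right has 0 { }.

G B Y N V Z F W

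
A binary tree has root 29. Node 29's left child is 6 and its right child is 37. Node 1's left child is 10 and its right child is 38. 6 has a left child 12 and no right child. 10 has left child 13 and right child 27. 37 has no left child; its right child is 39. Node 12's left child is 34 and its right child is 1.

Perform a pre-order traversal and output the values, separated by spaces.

Pre-order visits the node, then its left subtree, then its right subtree.
Visit 29.
At 29: go left to 6.
  Visit 6.
  At 6: go left to 12.
    Visit 12.
    At 12: go left to 34.
      34 is a leaf — visit 34.
    At 12: go right to 1.
      Visit 1.
      At 1: go left to 10.
        Visit 10.
        At 10: go left to 13.
          13 is a leaf — visit 13.
        At 10: go right to 27.
          27 is a leaf — visit 27.
      At 1: go right to 38.
        38 is a leaf — visit 38.
  At 6: no right child.
At 29: go right to 37.
  Visit 37.
  At 37: no left child.
  At 37: go right to 39.
    39 is a leaf — visit 39.

29 6 12 34 1 10 13 27 38 37 39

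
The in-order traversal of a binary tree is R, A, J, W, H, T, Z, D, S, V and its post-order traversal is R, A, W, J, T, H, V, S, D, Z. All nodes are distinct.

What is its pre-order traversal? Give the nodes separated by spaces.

The last element of post-order is the root; it splits in-order into left and right subtrees.
Root Z: left subtree has 6 nodes {R, A, J, W, H, T}, right has 3 {D, S, V}.
  Root H: left subtree has 4 nodes {R, A, J, W}, right has 1 {T}.
    Root J: left subtree has 2 nodes {R, A}, right has 1 {W}.
      Root A: left subtree has 1 node {R}, right has 0 { }.
  Root D: left subtree has 0 nodes { }, right has 2 {S, V}.
    Root S: left subtree has 0 nodes { }, right has 1 {V}.

Z H J A R W T D S V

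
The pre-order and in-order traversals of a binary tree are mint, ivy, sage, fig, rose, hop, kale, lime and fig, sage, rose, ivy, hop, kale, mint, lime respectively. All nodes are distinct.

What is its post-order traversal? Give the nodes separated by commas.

fig, rose, sage, kale, hop, ivy, lime, mint

The first element of pre-order is the root; it splits in-order into left and right subtrees.
Root mint: left subtree has 6 nodes {fig, sage, rose, ivy, hop, kale}, right has 1 {lime}.
  Root ivy: left subtree has 3 nodes {fig, sage, rose}, right has 2 {hop, kale}.
    Root sage: left subtree has 1 node {fig}, right has 1 {rose}.
    Root hop: left subtree has 0 nodes { }, right has 1 {kale}.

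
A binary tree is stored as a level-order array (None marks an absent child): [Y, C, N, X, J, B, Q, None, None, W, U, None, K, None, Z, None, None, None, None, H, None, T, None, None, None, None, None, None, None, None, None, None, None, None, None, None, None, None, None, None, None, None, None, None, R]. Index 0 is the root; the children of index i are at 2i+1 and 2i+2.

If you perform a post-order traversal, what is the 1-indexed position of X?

1

Post-order visits the left subtree, then the right subtree, then the node.
At Y: go left to C.
  At C: go left to X.
    X is a leaf — visit X.
  At C: go right to J.
    At J: go left to W.
      At W: go left to H.
        H is a leaf — visit H.
      At W: no right child.
      Visit W.
    At J: go right to U.
      At U: go left to T.
        At T: no left child.
        At T: go right to R.
          R is a leaf — visit R.
        Visit T.
      At U: no right child.
      Visit U.
    Visit J.
  Visit C.
At Y: go right to N.
  At N: go left to B.
    At B: no left child.
    At B: go right to K.
      K is a leaf — visit K.
    Visit B.
  At N: go right to Q.
    At Q: no left child.
    At Q: go right to Z.
      Z is a leaf — visit Z.
    Visit Q.
  Visit N.
Visit Y.
Full post-order sequence: X, H, W, R, T, U, J, C, K, B, Z, Q, N, Y.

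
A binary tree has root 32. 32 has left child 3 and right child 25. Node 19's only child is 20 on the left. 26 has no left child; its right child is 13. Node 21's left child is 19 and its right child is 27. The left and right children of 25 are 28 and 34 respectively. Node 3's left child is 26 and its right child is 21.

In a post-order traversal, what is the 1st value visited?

13

Post-order visits the left subtree, then the right subtree, then the node.
At 32: go left to 3.
  At 3: go left to 26.
    At 26: no left child.
    At 26: go right to 13.
      13 is a leaf — visit 13.
    Visit 26.
  At 3: go right to 21.
    At 21: go left to 19.
      At 19: go left to 20.
        20 is a leaf — visit 20.
      At 19: no right child.
      Visit 19.
    At 21: go right to 27.
      27 is a leaf — visit 27.
    Visit 21.
  Visit 3.
At 32: go right to 25.
  At 25: go left to 28.
    28 is a leaf — visit 28.
  At 25: go right to 34.
    34 is a leaf — visit 34.
  Visit 25.
Visit 32.
Full post-order sequence: 13, 26, 20, 19, 27, 21, 3, 28, 34, 25, 32.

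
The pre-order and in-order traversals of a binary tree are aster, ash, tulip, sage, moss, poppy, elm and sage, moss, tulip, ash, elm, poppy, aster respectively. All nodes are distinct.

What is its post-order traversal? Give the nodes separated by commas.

The first element of pre-order is the root; it splits in-order into left and right subtrees.
Root aster: left subtree has 6 nodes {sage, moss, tulip, ash, elm, poppy}, right has 0 { }.
  Root ash: left subtree has 3 nodes {sage, moss, tulip}, right has 2 {elm, poppy}.
    Root tulip: left subtree has 2 nodes {sage, moss}, right has 0 { }.
      Root sage: left subtree has 0 nodes { }, right has 1 {moss}.
    Root poppy: left subtree has 1 node {elm}, right has 0 { }.

moss, sage, tulip, elm, poppy, ash, aster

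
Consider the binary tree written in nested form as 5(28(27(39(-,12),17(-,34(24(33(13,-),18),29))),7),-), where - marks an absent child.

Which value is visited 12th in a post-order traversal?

Post-order visits the left subtree, then the right subtree, then the node.
At 5: go left to 28.
  At 28: go left to 27.
    At 27: go left to 39.
      At 39: no left child.
      At 39: go right to 12.
        12 is a leaf — visit 12.
      Visit 39.
    At 27: go right to 17.
      At 17: no left child.
      At 17: go right to 34.
        At 34: go left to 24.
          At 24: go left to 33.
            At 33: go left to 13.
              13 is a leaf — visit 13.
            At 33: no right child.
            Visit 33.
          At 24: go right to 18.
            18 is a leaf — visit 18.
          Visit 24.
        At 34: go right to 29.
          29 is a leaf — visit 29.
        Visit 34.
      Visit 17.
    Visit 27.
  At 28: go right to 7.
    7 is a leaf — visit 7.
  Visit 28.
At 5: no right child.
Visit 5.
Full post-order sequence: 12, 39, 13, 33, 18, 24, 29, 34, 17, 27, 7, 28, 5.

28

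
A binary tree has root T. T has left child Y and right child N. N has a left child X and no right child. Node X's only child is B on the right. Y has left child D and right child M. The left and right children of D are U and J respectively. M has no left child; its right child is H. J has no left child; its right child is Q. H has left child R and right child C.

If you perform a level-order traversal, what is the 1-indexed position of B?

Level-order visits nodes level by level from the root, left to right within each level.
Level 0: T
Level 1: Y, N
Level 2: D, M, X
Level 3: U, J, H, B
Level 4: Q, R, C
Full level-order sequence: T, Y, N, D, M, X, U, J, H, B, Q, R, C.

10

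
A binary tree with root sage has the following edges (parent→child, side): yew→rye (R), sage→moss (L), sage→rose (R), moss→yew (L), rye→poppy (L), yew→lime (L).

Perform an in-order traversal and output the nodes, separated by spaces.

lime yew poppy rye moss sage rose

In-order visits the left subtree, then the node, then the right subtree.
At sage: go left to moss.
  At moss: go left to yew.
    At yew: go left to lime.
      lime is a leaf — visit lime.
    Visit yew.
    At yew: go right to rye.
      At rye: go left to poppy.
        poppy is a leaf — visit poppy.
      Visit rye.
      At rye: no right child.
  Visit moss.
  At moss: no right child.
Visit sage.
At sage: go right to rose.
  rose is a leaf — visit rose.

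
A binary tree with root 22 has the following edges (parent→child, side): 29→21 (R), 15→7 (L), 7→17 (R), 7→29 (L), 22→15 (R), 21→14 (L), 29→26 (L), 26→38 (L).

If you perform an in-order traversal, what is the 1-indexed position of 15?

9

In-order visits the left subtree, then the node, then the right subtree.
At 22: no left child.
Visit 22.
At 22: go right to 15.
  At 15: go left to 7.
    At 7: go left to 29.
      At 29: go left to 26.
        At 26: go left to 38.
          38 is a leaf — visit 38.
        Visit 26.
        At 26: no right child.
      Visit 29.
      At 29: go right to 21.
        At 21: go left to 14.
          14 is a leaf — visit 14.
        Visit 21.
        At 21: no right child.
    Visit 7.
    At 7: go right to 17.
      17 is a leaf — visit 17.
  Visit 15.
  At 15: no right child.
Full in-order sequence: 22, 38, 26, 29, 14, 21, 7, 17, 15.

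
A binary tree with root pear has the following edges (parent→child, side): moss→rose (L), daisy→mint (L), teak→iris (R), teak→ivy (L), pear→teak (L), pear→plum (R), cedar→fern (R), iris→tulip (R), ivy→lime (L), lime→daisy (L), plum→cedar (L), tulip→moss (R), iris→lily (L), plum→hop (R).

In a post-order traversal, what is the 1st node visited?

mint

Post-order visits the left subtree, then the right subtree, then the node.
At pear: go left to teak.
  At teak: go left to ivy.
    At ivy: go left to lime.
      At lime: go left to daisy.
        At daisy: go left to mint.
          mint is a leaf — visit mint.
        At daisy: no right child.
        Visit daisy.
      At lime: no right child.
      Visit lime.
    At ivy: no right child.
    Visit ivy.
  At teak: go right to iris.
    At iris: go left to lily.
      lily is a leaf — visit lily.
    At iris: go right to tulip.
      At tulip: no left child.
      At tulip: go right to moss.
        At moss: go left to rose.
          rose is a leaf — visit rose.
        At moss: no right child.
        Visit moss.
      Visit tulip.
    Visit iris.
  Visit teak.
At pear: go right to plum.
  At plum: go left to cedar.
    At cedar: no left child.
    At cedar: go right to fern.
      fern is a leaf — visit fern.
    Visit cedar.
  At plum: go right to hop.
    hop is a leaf — visit hop.
  Visit plum.
Visit pear.
Full post-order sequence: mint, daisy, lime, ivy, lily, rose, moss, tulip, iris, teak, fern, cedar, hop, plum, pear.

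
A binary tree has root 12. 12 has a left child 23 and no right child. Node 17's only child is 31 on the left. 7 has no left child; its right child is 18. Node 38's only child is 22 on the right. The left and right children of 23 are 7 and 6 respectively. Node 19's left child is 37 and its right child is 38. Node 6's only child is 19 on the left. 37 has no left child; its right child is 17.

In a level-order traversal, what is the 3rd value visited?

7

Level-order visits nodes level by level from the root, left to right within each level.
Level 0: 12
Level 1: 23
Level 2: 7, 6
Level 3: 18, 19
Level 4: 37, 38
Level 5: 17, 22
Level 6: 31
Full level-order sequence: 12, 23, 7, 6, 18, 19, 37, 38, 17, 22, 31.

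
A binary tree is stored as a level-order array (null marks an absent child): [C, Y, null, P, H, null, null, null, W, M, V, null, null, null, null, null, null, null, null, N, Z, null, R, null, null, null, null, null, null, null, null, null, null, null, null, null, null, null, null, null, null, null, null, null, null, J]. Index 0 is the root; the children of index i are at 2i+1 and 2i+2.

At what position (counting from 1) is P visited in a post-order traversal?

2

Post-order visits the left subtree, then the right subtree, then the node.
At C: go left to Y.
  At Y: go left to P.
    At P: no left child.
    At P: go right to W.
      W is a leaf — visit W.
    Visit P.
  At Y: go right to H.
    At H: go left to M.
      At M: go left to N.
        N is a leaf — visit N.
      At M: go right to Z.
        Z is a leaf — visit Z.
      Visit M.
    At H: go right to V.
      At V: no left child.
      At V: go right to R.
        At R: go left to J.
          J is a leaf — visit J.
        At R: no right child.
        Visit R.
      Visit V.
    Visit H.
  Visit Y.
At C: no right child.
Visit C.
Full post-order sequence: W, P, N, Z, M, J, R, V, H, Y, C.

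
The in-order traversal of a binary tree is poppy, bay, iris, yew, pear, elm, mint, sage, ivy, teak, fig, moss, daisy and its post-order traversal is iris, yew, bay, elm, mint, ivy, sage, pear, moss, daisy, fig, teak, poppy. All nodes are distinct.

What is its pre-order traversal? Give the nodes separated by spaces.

poppy teak pear bay yew iris sage mint elm ivy fig daisy moss

The last element of post-order is the root; it splits in-order into left and right subtrees.
Root poppy: left subtree has 0 nodes { }, right has 12 {bay, iris, yew, pear, elm, mint, sage, ivy, teak, fig, moss, daisy}.
  Root teak: left subtree has 8 nodes {bay, iris, yew, pear, elm, mint, sage, ivy}, right has 3 {fig, moss, daisy}.
    Root pear: left subtree has 3 nodes {bay, iris, yew}, right has 4 {elm, mint, sage, ivy}.
      Root bay: left subtree has 0 nodes { }, right has 2 {iris, yew}.
        Root yew: left subtree has 1 node {iris}, right has 0 { }.
      Root sage: left subtree has 2 nodes {elm, mint}, right has 1 {ivy}.
        Root mint: left subtree has 1 node {elm}, right has 0 { }.
    Root fig: left subtree has 0 nodes { }, right has 2 {moss, daisy}.
      Root daisy: left subtree has 1 node {moss}, right has 0 { }.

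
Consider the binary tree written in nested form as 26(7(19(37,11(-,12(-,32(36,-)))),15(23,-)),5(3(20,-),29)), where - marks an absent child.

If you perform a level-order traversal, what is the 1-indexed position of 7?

Level-order visits nodes level by level from the root, left to right within each level.
Level 0: 26
Level 1: 7, 5
Level 2: 19, 15, 3, 29
Level 3: 37, 11, 23, 20
Level 4: 12
Level 5: 32
Level 6: 36
Full level-order sequence: 26, 7, 5, 19, 15, 3, 29, 37, 11, 23, 20, 12, 32, 36.

2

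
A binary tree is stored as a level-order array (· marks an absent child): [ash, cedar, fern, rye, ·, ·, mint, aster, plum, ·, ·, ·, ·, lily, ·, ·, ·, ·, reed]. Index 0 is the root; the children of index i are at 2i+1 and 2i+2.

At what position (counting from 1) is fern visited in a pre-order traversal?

Pre-order visits the node, then its left subtree, then its right subtree.
Visit ash.
At ash: go left to cedar.
  Visit cedar.
  At cedar: go left to rye.
    Visit rye.
    At rye: go left to aster.
      aster is a leaf — visit aster.
    At rye: go right to plum.
      Visit plum.
      At plum: no left child.
      At plum: go right to reed.
        reed is a leaf — visit reed.
  At cedar: no right child.
At ash: go right to fern.
  Visit fern.
  At fern: no left child.
  At fern: go right to mint.
    Visit mint.
    At mint: go left to lily.
      lily is a leaf — visit lily.
    At mint: no right child.
Full pre-order sequence: ash, cedar, rye, aster, plum, reed, fern, mint, lily.

7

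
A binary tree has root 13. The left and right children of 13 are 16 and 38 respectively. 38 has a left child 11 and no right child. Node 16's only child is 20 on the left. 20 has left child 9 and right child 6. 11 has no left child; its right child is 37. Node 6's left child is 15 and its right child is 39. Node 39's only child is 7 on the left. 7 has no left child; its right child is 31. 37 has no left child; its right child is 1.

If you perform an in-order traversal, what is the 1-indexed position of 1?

In-order visits the left subtree, then the node, then the right subtree.
At 13: go left to 16.
  At 16: go left to 20.
    At 20: go left to 9.
      9 is a leaf — visit 9.
    Visit 20.
    At 20: go right to 6.
      At 6: go left to 15.
        15 is a leaf — visit 15.
      Visit 6.
      At 6: go right to 39.
        At 39: go left to 7.
          At 7: no left child.
          Visit 7.
          At 7: go right to 31.
            31 is a leaf — visit 31.
        Visit 39.
        At 39: no right child.
  Visit 16.
  At 16: no right child.
Visit 13.
At 13: go right to 38.
  At 38: go left to 11.
    At 11: no left child.
    Visit 11.
    At 11: go right to 37.
      At 37: no left child.
      Visit 37.
      At 37: go right to 1.
        1 is a leaf — visit 1.
  Visit 38.
  At 38: no right child.
Full in-order sequence: 9, 20, 15, 6, 7, 31, 39, 16, 13, 11, 37, 1, 38.

12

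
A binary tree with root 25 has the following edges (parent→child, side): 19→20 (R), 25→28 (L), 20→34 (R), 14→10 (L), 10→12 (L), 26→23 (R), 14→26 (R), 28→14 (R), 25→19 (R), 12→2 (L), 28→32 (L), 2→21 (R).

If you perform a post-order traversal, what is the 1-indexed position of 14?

8

Post-order visits the left subtree, then the right subtree, then the node.
At 25: go left to 28.
  At 28: go left to 32.
    32 is a leaf — visit 32.
  At 28: go right to 14.
    At 14: go left to 10.
      At 10: go left to 12.
        At 12: go left to 2.
          At 2: no left child.
          At 2: go right to 21.
            21 is a leaf — visit 21.
          Visit 2.
        At 12: no right child.
        Visit 12.
      At 10: no right child.
      Visit 10.
    At 14: go right to 26.
      At 26: no left child.
      At 26: go right to 23.
        23 is a leaf — visit 23.
      Visit 26.
    Visit 14.
  Visit 28.
At 25: go right to 19.
  At 19: no left child.
  At 19: go right to 20.
    At 20: no left child.
    At 20: go right to 34.
      34 is a leaf — visit 34.
    Visit 20.
  Visit 19.
Visit 25.
Full post-order sequence: 32, 21, 2, 12, 10, 23, 26, 14, 28, 34, 20, 19, 25.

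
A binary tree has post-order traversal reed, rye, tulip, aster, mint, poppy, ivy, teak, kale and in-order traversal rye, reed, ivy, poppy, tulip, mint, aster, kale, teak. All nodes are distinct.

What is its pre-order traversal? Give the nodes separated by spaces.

The last element of post-order is the root; it splits in-order into left and right subtrees.
Root kale: left subtree has 7 nodes {rye, reed, ivy, poppy, tulip, mint, aster}, right has 1 {teak}.
  Root ivy: left subtree has 2 nodes {rye, reed}, right has 4 {poppy, tulip, mint, aster}.
    Root rye: left subtree has 0 nodes { }, right has 1 {reed}.
    Root poppy: left subtree has 0 nodes { }, right has 3 {tulip, mint, aster}.
      Root mint: left subtree has 1 node {tulip}, right has 1 {aster}.

kale ivy rye reed poppy mint tulip aster teak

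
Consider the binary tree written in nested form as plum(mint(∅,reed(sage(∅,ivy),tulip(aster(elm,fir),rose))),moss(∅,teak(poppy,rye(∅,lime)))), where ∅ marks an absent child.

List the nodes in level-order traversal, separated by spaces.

plum mint moss reed teak sage tulip poppy rye ivy aster rose lime elm fir

Level-order visits nodes level by level from the root, left to right within each level.
Level 0: plum
Level 1: mint, moss
Level 2: reed, teak
Level 3: sage, tulip, poppy, rye
Level 4: ivy, aster, rose, lime
Level 5: elm, fir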